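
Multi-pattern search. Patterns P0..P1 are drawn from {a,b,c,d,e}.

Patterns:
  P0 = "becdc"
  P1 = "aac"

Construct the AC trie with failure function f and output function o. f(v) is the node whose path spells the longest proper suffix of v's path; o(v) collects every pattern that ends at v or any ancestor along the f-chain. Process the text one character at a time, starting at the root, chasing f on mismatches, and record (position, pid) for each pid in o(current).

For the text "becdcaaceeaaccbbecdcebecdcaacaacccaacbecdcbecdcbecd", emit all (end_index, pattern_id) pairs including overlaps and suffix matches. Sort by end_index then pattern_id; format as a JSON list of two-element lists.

Construct AC machine:
Trie nodes:
  0='ε' goto a→6 b→1
  1='b' goto e→2
  2='be' goto c→3
  3='bec' goto d→4
  4='becd' goto c→5
  5='becdc' goto ·  [P0 ends]
  6='a' goto a→7
  7='aa' goto c→8
  8='aac' goto ·  [P1 ends]

Failure links (BFS by depth):
  n1('b'): parent n0 fail=0; on 'b' 0 → fail=0;  out ∅∪∅=∅
  n6('a'): parent n0 fail=0; on 'a' 0 → fail=0;  out ∅∪∅=∅
  n2('be'): parent n1 fail=0; on 'e' 0 → fail=0;  out ∅∪∅=∅
  n7('aa'): parent n6 fail=0; on 'a' 0 → fail=6;  out ∅∪∅=∅
  n3('bec'): parent n2 fail=0; on 'c' 0 → fail=0;  out ∅∪∅=∅
  n8('aac'): parent n7 fail=6; on 'c' 6→0 → fail=0;  out {1}∪∅={1}
  n4('becd'): parent n3 fail=0; on 'd' 0 → fail=0;  out ∅∪∅=∅
  n5('becdc'): parent n4 fail=0; on 'c' 0 → fail=0;  out {0}∪∅={0}

Text stream:
[0] read 'b'  n0⇒n1
[1] read 'e'  n1⇒n2
[2] read 'c'  n2⇒n3
[3] read 'd'  n3⇒n4
[4] read 'c'  n4⇒n5  → match P0@[0:4]
[5] read 'a'  n5⇒n6 (fail-walked)
[6] read 'a'  n6⇒n7
[7] read 'c'  n7⇒n8  → match P1@[5:7]
[8] read 'e'  n8⇒n0 (fail-walked)
[9] read 'e'  n0⇒n0
[10] read 'a'  n0⇒n6
[11] read 'a'  n6⇒n7
[12] read 'c'  n7⇒n8  → match P1@[10:12]
[13] read 'c'  n8⇒n0 (fail-walked)
[14] read 'b'  n0⇒n1
[15] read 'b'  n1⇒n1 (fail-walked)
[16] read 'e'  n1⇒n2
[17] read 'c'  n2⇒n3
[18] read 'd'  n3⇒n4
[19] read 'c'  n4⇒n5  → match P0@[15:19]
[20] read 'e'  n5⇒n0 (fail-walked)
[21] read 'b'  n0⇒n1
[22] read 'e'  n1⇒n2
[23] read 'c'  n2⇒n3
[24] read 'd'  n3⇒n4
[25] read 'c'  n4⇒n5  → match P0@[21:25]
[26] read 'a'  n5⇒n6 (fail-walked)
[27] read 'a'  n6⇒n7
[28] read 'c'  n7⇒n8  → match P1@[26:28]
[29] read 'a'  n8⇒n6 (fail-walked)
[30] read 'a'  n6⇒n7
[31] read 'c'  n7⇒n8  → match P1@[29:31]
[32] read 'c'  n8⇒n0 (fail-walked)
[33] read 'c'  n0⇒n0
[34] read 'a'  n0⇒n6
[35] read 'a'  n6⇒n7
[36] read 'c'  n7⇒n8  → match P1@[34:36]
[37] read 'b'  n8⇒n1 (fail-walked)
[38] read 'e'  n1⇒n2
[39] read 'c'  n2⇒n3
[40] read 'd'  n3⇒n4
[41] read 'c'  n4⇒n5  → match P0@[37:41]
[42] read 'b'  n5⇒n1 (fail-walked)
[43] read 'e'  n1⇒n2
[44] read 'c'  n2⇒n3
[45] read 'd'  n3⇒n4
[46] read 'c'  n4⇒n5  → match P0@[42:46]
[47] read 'b'  n5⇒n1 (fail-walked)
[48] read 'e'  n1⇒n2
[49] read 'c'  n2⇒n3
[50] read 'd'  n3⇒n4

Matches: [[4,0],[7,1],[12,1],[19,0],[25,0],[28,1],[31,1],[36,1],[41,0],[46,0]]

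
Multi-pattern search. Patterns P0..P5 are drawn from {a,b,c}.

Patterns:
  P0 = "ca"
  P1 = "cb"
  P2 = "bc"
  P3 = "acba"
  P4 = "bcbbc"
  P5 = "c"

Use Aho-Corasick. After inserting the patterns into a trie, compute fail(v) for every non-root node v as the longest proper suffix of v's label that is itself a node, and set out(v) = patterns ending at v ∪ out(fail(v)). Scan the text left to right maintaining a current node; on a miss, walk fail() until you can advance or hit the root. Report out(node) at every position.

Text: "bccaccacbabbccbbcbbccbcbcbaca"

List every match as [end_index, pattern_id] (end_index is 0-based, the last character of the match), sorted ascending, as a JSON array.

Build automaton:
Trie nodes:
  0='ε' goto a→6 b→4 c→1
  1='c' goto a→2 b→3  ←P5
  2='ca' goto ·  ←P0
  3='cb' goto ·  ←P1
  4='b' goto c→5
  5='bc' goto b→10  ←P2
  6='a' goto c→7
  7='ac' goto b→8
  8='acb' goto a→9
  9='acba' goto ·  ←P3
  10='bcb' goto b→11
  11='bcbb' goto c→12
  12='bcbbc' goto ·  ←P4

BFS fail/out derivation:
  fail(1) 'c': from fail(0)=0 chase 'c': 0 ⇒ 0;  out={5}∪out(0)={5}
  fail(4) 'b': from fail(0)=0 chase 'b': 0 ⇒ 0;  out=∅∪out(0)=∅
  fail(6) 'a': from fail(0)=0 chase 'a': 0 ⇒ 0;  out=∅∪out(0)=∅
  fail(2) 'ca': from fail(1)=0 chase 'a': 0 ⇒ 6;  out={0}∪out(6)={0}
  fail(3) 'cb': from fail(1)=0 chase 'b': 0 ⇒ 4;  out={1}∪out(4)={1}
  fail(5) 'bc': from fail(4)=0 chase 'c': 0 ⇒ 1;  out={2}∪out(1)={2,5}
  fail(7) 'ac': from fail(6)=0 chase 'c': 0 ⇒ 1;  out=∅∪out(1)={5}
  fail(8) 'acb': from fail(7)=1 chase 'b': 1 ⇒ 3;  out=∅∪out(3)={1}
  fail(10) 'bcb': from fail(5)=1 chase 'b': 1 ⇒ 3;  out=∅∪out(3)={1}
  fail(9) 'acba': from fail(8)=3 chase 'a': 3→4→0 ⇒ 6;  out={3}∪out(6)={3}
  fail(11) 'bcbb': from fail(10)=3 chase 'b': 3→4→0 ⇒ 4;  out=∅∪out(4)=∅
  fail(12) 'bcbbc': from fail(11)=4 chase 'c': 4 ⇒ 5;  out={4}∪out(5)={2,4,5}

Text stream:
[0] read 'b'  n0⇒n4
[1] read 'c'  n4⇒n5  emit P2@[0:1],P5@[1:1]
[2] read 'c'  n5⇒n1 (fail-walked)  emit P5@[2:2]
[3] read 'a'  n1⇒n2  emit P0@[2:3]
[4] read 'c'  n2⇒n7 (fail-walked)  emit P5@[4:4]
[5] read 'c'  n7⇒n1 (fail-walked)  emit P5@[5:5]
[6] read 'a'  n1⇒n2  emit P0@[5:6]
[7] read 'c'  n2⇒n7 (fail-walked)  emit P5@[7:7]
[8] read 'b'  n7⇒n8  emit P1@[7:8]
[9] read 'a'  n8⇒n9  emit P3@[6:9]
[10] read 'b'  n9⇒n4 (fail-walked)
[11] read 'b'  n4⇒n4 (fail-walked)
[12] read 'c'  n4⇒n5  emit P2@[11:12],P5@[12:12]
[13] read 'c'  n5⇒n1 (fail-walked)  emit P5@[13:13]
[14] read 'b'  n1⇒n3  emit P1@[13:14]
[15] read 'b'  n3⇒n4 (fail-walked)
[16] read 'c'  n4⇒n5  emit P2@[15:16],P5@[16:16]
[17] read 'b'  n5⇒n10  emit P1@[16:17]
[18] read 'b'  n10⇒n11
[19] read 'c'  n11⇒n12  emit P2@[18:19],P4@[15:19],P5@[19:19]
[20] read 'c'  n12⇒n1 (fail-walked)  emit P5@[20:20]
[21] read 'b'  n1⇒n3  emit P1@[20:21]
[22] read 'c'  n3⇒n5 (fail-walked)  emit P2@[21:22],P5@[22:22]
[23] read 'b'  n5⇒n10  emit P1@[22:23]
[24] read 'c'  n10⇒n5 (fail-walked)  emit P2@[23:24],P5@[24:24]
[25] read 'b'  n5⇒n10  emit P1@[24:25]
[26] read 'a'  n10⇒n6 (fail-walked)
[27] read 'c'  n6⇒n7  emit P5@[27:27]
[28] read 'a'  n7⇒n2 (fail-walked)  emit P0@[27:28]

All matches (sorted): [[1,2],[1,5],[2,5],[3,0],[4,5],[5,5],[6,0],[7,5],[8,1],[9,3],[12,2],[12,5],[13,5],[14,1],[16,2],[16,5],[17,1],[19,2],[19,4],[19,5],[20,5],[21,1],[22,2],[22,5],[23,1],[24,2],[24,5],[25,1],[27,5],[28,0]]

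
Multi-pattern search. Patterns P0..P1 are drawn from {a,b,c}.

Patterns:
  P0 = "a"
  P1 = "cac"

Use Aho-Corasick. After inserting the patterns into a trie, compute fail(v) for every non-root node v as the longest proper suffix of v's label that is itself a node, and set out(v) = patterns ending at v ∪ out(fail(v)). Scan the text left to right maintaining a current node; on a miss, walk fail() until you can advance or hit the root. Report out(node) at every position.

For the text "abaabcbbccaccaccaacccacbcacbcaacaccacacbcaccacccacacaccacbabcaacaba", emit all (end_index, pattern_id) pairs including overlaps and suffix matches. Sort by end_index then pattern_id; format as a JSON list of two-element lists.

Construct AC machine:
Trie nodes:
  0='ε' goto a→1 c→2
  1='a' goto ·  ←P0
  2='c' goto a→3
  3='ca' goto c→4
  4='cac' goto ·  ←P1

Failure links (BFS by depth):
  n1('a'): parent n0 fail=0; on 'a' 0 → fail=0;  out {0}∪∅={0}
  n2('c'): parent n0 fail=0; on 'c' 0 → fail=0;  out ∅∪∅=∅
  n3('ca'): parent n2 fail=0; on 'a' 0 → fail=1;  out ∅∪{0}={0}
  n4('cac'): parent n3 fail=1; on 'c' 1→0 → fail=2;  out {1}∪∅={1}

Text stream:
i=0 'a': node 0→1  → match P0@[0:0]
i=1 'b': node 1→0 (via fail)
i=2 'a': node 0→1  → match P0@[2:2]
i=3 'a': node 1→1 (via fail)  → match P0@[3:3]
i=4 'b': node 1→0 (via fail)
i=5 'c': node 0→2
i=6 'b': node 2→0 (via fail)
i=7 'b': node 0→0
i=8 'c': node 0→2
i=9 'c': node 2→2 (via fail)
i=10 'a': node 2→3  → match P0@[10:10]
i=11 'c': node 3→4  → match P1@[9:11]
i=12 'c': node 4→2 (via fail)
i=13 'a': node 2→3  → match P0@[13:13]
i=14 'c': node 3→4  → match P1@[12:14]
i=15 'c': node 4→2 (via fail)
i=16 'a': node 2→3  → match P0@[16:16]
i=17 'a': node 3→1 (via fail)  → match P0@[17:17]
i=18 'c': node 1→2 (via fail)
i=19 'c': node 2→2 (via fail)
i=20 'c': node 2→2 (via fail)
i=21 'a': node 2→3  → match P0@[21:21]
i=22 'c': node 3→4  → match P1@[20:22]
i=23 'b': node 4→0 (via fail)
i=24 'c': node 0→2
i=25 'a': node 2→3  → match P0@[25:25]
i=26 'c': node 3→4  → match P1@[24:26]
i=27 'b': node 4→0 (via fail)
i=28 'c': node 0→2
i=29 'a': node 2→3  → match P0@[29:29]
i=30 'a': node 3→1 (via fail)  → match P0@[30:30]
i=31 'c': node 1→2 (via fail)
i=32 'a': node 2→3  → match P0@[32:32]
i=33 'c': node 3→4  → match P1@[31:33]
i=34 'c': node 4→2 (via fail)
i=35 'a': node 2→3  → match P0@[35:35]
i=36 'c': node 3→4  → match P1@[34:36]
i=37 'a': node 4→3 (via fail)  → match P0@[37:37]
i=38 'c': node 3→4  → match P1@[36:38]
i=39 'b': node 4→0 (via fail)
i=40 'c': node 0→2
i=41 'a': node 2→3  → match P0@[41:41]
i=42 'c': node 3→4  → match P1@[40:42]
i=43 'c': node 4→2 (via fail)
i=44 'a': node 2→3  → match P0@[44:44]
i=45 'c': node 3→4  → match P1@[43:45]
i=46 'c': node 4→2 (via fail)
i=47 'c': node 2→2 (via fail)
i=48 'a': node 2→3  → match P0@[48:48]
i=49 'c': node 3→4  → match P1@[47:49]
i=50 'a': node 4→3 (via fail)  → match P0@[50:50]
i=51 'c': node 3→4  → match P1@[49:51]
i=52 'a': node 4→3 (via fail)  → match P0@[52:52]
i=53 'c': node 3→4  → match P1@[51:53]
i=54 'c': node 4→2 (via fail)
i=55 'a': node 2→3  → match P0@[55:55]
i=56 'c': node 3→4  → match P1@[54:56]
i=57 'b': node 4→0 (via fail)
i=58 'a': node 0→1  → match P0@[58:58]
i=59 'b': node 1→0 (via fail)
i=60 'c': node 0→2
i=61 'a': node 2→3  → match P0@[61:61]
i=62 'a': node 3→1 (via fail)  → match P0@[62:62]
i=63 'c': node 1→2 (via fail)
i=64 'a': node 2→3  → match P0@[64:64]
i=65 'b': node 3→0 (via fail)
i=66 'a': node 0→1  → match P0@[66:66]

Matches: [[0,0],[2,0],[3,0],[10,0],[11,1],[13,0],[14,1],[16,0],[17,0],[21,0],[22,1],[25,0],[26,1],[29,0],[30,0],[32,0],[33,1],[35,0],[36,1],[37,0],[38,1],[41,0],[42,1],[44,0],[45,1],[48,0],[49,1],[50,0],[51,1],[52,0],[53,1],[55,0],[56,1],[58,0],[61,0],[62,0],[64,0],[66,0]]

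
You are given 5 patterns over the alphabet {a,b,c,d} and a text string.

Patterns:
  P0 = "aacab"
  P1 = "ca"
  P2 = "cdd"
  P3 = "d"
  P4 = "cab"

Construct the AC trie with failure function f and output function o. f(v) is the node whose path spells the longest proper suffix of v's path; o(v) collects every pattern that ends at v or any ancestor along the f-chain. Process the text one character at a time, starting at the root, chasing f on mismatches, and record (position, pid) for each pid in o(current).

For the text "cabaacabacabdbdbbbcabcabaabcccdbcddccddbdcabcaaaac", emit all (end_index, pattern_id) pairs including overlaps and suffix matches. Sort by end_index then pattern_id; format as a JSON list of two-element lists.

Construct AC machine:
Trie nodes:
  0='ε' goto a→1 c→6 d→10
  1='a' goto a→2
  2='aa' goto c→3
  3='aac' goto a→4
  4='aaca' goto b→5
  5='aacab' goto ·  [P0 ends]
  6='c' goto a→7 d→8
  7='ca' goto b→11  [P1 ends]
  8='cd' goto d→9
  9='cdd' goto ·  [P2 ends]
  10='d' goto ·  [P3 ends]
  11='cab' goto ·  [P4 ends]

Failure links (BFS by depth):
  n1('a'): parent n0 fail=0; on 'a' 0 → fail=0;  out ∅∪∅=∅
  n6('c'): parent n0 fail=0; on 'c' 0 → fail=0;  out ∅∪∅=∅
  n10('d'): parent n0 fail=0; on 'd' 0 → fail=0;  out {3}∪∅={3}
  n2('aa'): parent n1 fail=0; on 'a' 0 → fail=1;  out ∅∪∅=∅
  n7('ca'): parent n6 fail=0; on 'a' 0 → fail=1;  out {1}∪∅={1}
  n8('cd'): parent n6 fail=0; on 'd' 0 → fail=10;  out ∅∪{3}={3}
  n3('aac'): parent n2 fail=1; on 'c' 1→0 → fail=6;  out ∅∪∅=∅
  n9('cdd'): parent n8 fail=10; on 'd' 10→0 → fail=10;  out {2}∪{3}={2,3}
  n11('cab'): parent n7 fail=1; on 'b' 1→0 → fail=0;  out {4}∪∅={4}
  n4('aaca'): parent n3 fail=6; on 'a' 6 → fail=7;  out ∅∪{1}={1}
  n5('aacab'): parent n4 fail=7; on 'b' 7 → fail=11;  out {0}∪{4}={0,4}

Text stream:
pos 0 'c': at 6
pos 1 'a': at 7  → match P1@[0:1]
pos 2 'b': at 11  → match P4@[0:2]
pos 3 'a': at 1 ·f
pos 4 'a': at 2
pos 5 'c': at 3
pos 6 'a': at 4  → match P1@[5:6]
pos 7 'b': at 5  → match P0@[3:7],P4@[5:7]
pos 8 'a': at 1 ·f
pos 9 'c': at 6 ·f
pos 10 'a': at 7  → match P1@[9:10]
pos 11 'b': at 11  → match P4@[9:11]
pos 12 'd': at 10 ·f  → match P3@[12:12]
pos 13 'b': at 0 ·f
pos 14 'd': at 10  → match P3@[14:14]
pos 15 'b': at 0 ·f
pos 16 'b': at 0
pos 17 'b': at 0
pos 18 'c': at 6
pos 19 'a': at 7  → match P1@[18:19]
pos 20 'b': at 11  → match P4@[18:20]
pos 21 'c': at 6 ·f
pos 22 'a': at 7  → match P1@[21:22]
pos 23 'b': at 11  → match P4@[21:23]
pos 24 'a': at 1 ·f
pos 25 'a': at 2
pos 26 'b': at 0 ·f
pos 27 'c': at 6
pos 28 'c': at 6 ·f
pos 29 'c': at 6 ·f
pos 30 'd': at 8  → match P3@[30:30]
pos 31 'b': at 0 ·f
pos 32 'c': at 6
pos 33 'd': at 8  → match P3@[33:33]
pos 34 'd': at 9  → match P2@[32:34],P3@[34:34]
pos 35 'c': at 6 ·f
pos 36 'c': at 6 ·f
pos 37 'd': at 8  → match P3@[37:37]
pos 38 'd': at 9  → match P2@[36:38],P3@[38:38]
pos 39 'b': at 0 ·f
pos 40 'd': at 10  → match P3@[40:40]
pos 41 'c': at 6 ·f
pos 42 'a': at 7  → match P1@[41:42]
pos 43 'b': at 11  → match P4@[41:43]
pos 44 'c': at 6 ·f
pos 45 'a': at 7  → match P1@[44:45]
pos 46 'a': at 2 ·f
pos 47 'a': at 2 ·f
pos 48 'a': at 2 ·f
pos 49 'c': at 3

Result: [[1,1],[2,4],[6,1],[7,0],[7,4],[10,1],[11,4],[12,3],[14,3],[19,1],[20,4],[22,1],[23,4],[30,3],[33,3],[34,2],[34,3],[37,3],[38,2],[38,3],[40,3],[42,1],[43,4],[45,1]]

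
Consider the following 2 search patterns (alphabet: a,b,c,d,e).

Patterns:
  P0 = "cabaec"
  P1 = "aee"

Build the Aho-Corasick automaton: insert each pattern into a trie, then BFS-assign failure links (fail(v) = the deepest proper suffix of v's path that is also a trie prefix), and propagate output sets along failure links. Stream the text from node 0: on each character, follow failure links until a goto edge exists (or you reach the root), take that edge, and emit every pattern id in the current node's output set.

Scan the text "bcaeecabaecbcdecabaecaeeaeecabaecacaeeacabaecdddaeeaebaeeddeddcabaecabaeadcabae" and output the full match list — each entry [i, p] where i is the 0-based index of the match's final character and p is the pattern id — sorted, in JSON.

Build:
Trie nodes:
  0='ε' goto a→7 c→1
  1='c' goto a→2
  2='ca' goto b→3
  3='cab' goto a→4
  4='caba' goto e→5
  5='cabae' goto c→6
  6='cabaec' goto ·  [P0 ends]
  7='a' goto e→8
  8='ae' goto e→9
  9='aee' goto ·  [P1 ends]

BFS fail/out derivation:
  n1('c'): parent n0 fail=0; on 'c' 0 → fail=0;  out ∅∪∅=∅
  n7('a'): parent n0 fail=0; on 'a' 0 → fail=0;  out ∅∪∅=∅
  n2('ca'): parent n1 fail=0; on 'a' 0 → fail=7;  out ∅∪∅=∅
  n8('ae'): parent n7 fail=0; on 'e' 0 → fail=0;  out ∅∪∅=∅
  n3('cab'): parent n2 fail=7; on 'b' 7→0 → fail=0;  out ∅∪∅=∅
  n9('aee'): parent n8 fail=0; on 'e' 0 → fail=0;  out {1}∪∅={1}
  n4('caba'): parent n3 fail=0; on 'a' 0 → fail=7;  out ∅∪∅=∅
  n5('cabae'): parent n4 fail=7; on 'e' 7 → fail=8;  out ∅∪∅=∅
  n6('cabaec'): parent n5 fail=8; on 'c' 8→0 → fail=1;  out {0}∪∅={0}

Run:
pos 0 'b': at 0
pos 1 'c': at 1
pos 2 'a': at 2
pos 3 'e': at 8 (via fail)
pos 4 'e': at 9  → match P1@[2:4]
pos 5 'c': at 1 (via fail)
pos 6 'a': at 2
pos 7 'b': at 3
pos 8 'a': at 4
pos 9 'e': at 5
pos 10 'c': at 6  → match P0@[5:10]
pos 11 'b': at 0 (via fail)
pos 12 'c': at 1
pos 13 'd': at 0 (via fail)
pos 14 'e': at 0
pos 15 'c': at 1
pos 16 'a': at 2
pos 17 'b': at 3
pos 18 'a': at 4
pos 19 'e': at 5
pos 20 'c': at 6  → match P0@[15:20]
pos 21 'a': at 2 (via fail)
pos 22 'e': at 8 (via fail)
pos 23 'e': at 9  → match P1@[21:23]
pos 24 'a': at 7 (via fail)
pos 25 'e': at 8
pos 26 'e': at 9  → match P1@[24:26]
pos 27 'c': at 1 (via fail)
pos 28 'a': at 2
pos 29 'b': at 3
pos 30 'a': at 4
pos 31 'e': at 5
pos 32 'c': at 6  → match P0@[27:32]
pos 33 'a': at 2 (via fail)
pos 34 'c': at 1 (via fail)
pos 35 'a': at 2
pos 36 'e': at 8 (via fail)
pos 37 'e': at 9  → match P1@[35:37]
pos 38 'a': at 7 (via fail)
pos 39 'c': at 1 (via fail)
pos 40 'a': at 2
pos 41 'b': at 3
pos 42 'a': at 4
pos 43 'e': at 5
pos 44 'c': at 6  → match P0@[39:44]
pos 45 'd': at 0 (via fail)
pos 46 'd': at 0
pos 47 'd': at 0
pos 48 'a': at 7
pos 49 'e': at 8
pos 50 'e': at 9  → match P1@[48:50]
pos 51 'a': at 7 (via fail)
pos 52 'e': at 8
pos 53 'b': at 0 (via fail)
pos 54 'a': at 7
pos 55 'e': at 8
pos 56 'e': at 9  → match P1@[54:56]
pos 57 'd': at 0 (via fail)
pos 58 'd': at 0
pos 59 'e': at 0
pos 60 'd': at 0
pos 61 'd': at 0
pos 62 'c': at 1
pos 63 'a': at 2
pos 64 'b': at 3
pos 65 'a': at 4
pos 66 'e': at 5
pos 67 'c': at 6  → match P0@[62:67]
pos 68 'a': at 2 (via fail)
pos 69 'b': at 3
pos 70 'a': at 4
pos 71 'e': at 5
pos 72 'a': at 7 (via fail)
pos 73 'd': at 0 (via fail)
pos 74 'c': at 1
pos 75 'a': at 2
pos 76 'b': at 3
pos 77 'a': at 4
pos 78 'e': at 5

All matches (sorted): [[4,1],[10,0],[20,0],[23,1],[26,1],[32,0],[37,1],[44,0],[50,1],[56,1],[67,0]]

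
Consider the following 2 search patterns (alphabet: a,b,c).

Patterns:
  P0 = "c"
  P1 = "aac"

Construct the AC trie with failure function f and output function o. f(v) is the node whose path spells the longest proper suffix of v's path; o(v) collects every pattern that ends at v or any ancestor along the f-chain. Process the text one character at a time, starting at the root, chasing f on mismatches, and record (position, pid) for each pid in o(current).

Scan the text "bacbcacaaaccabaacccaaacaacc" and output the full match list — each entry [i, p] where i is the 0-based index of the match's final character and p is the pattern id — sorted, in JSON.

Construct AC machine:
Trie nodes:
  0='ε' goto a→2 c→1
  1='c' goto ·  [P0 ends]
  2='a' goto a→3
  3='aa' goto c→4
  4='aac' goto ·  [P1 ends]

BFS fail/out derivation:
  fail(1) 'c': from fail(0)=0 chase 'c': 0 ⇒ 0;  out={0}∪out(0)={0}
  fail(2) 'a': from fail(0)=0 chase 'a': 0 ⇒ 0;  out=∅∪out(0)=∅
  fail(3) 'aa': from fail(2)=0 chase 'a': 0 ⇒ 2;  out=∅∪out(2)=∅
  fail(4) 'aac': from fail(3)=2 chase 'c': 2→0 ⇒ 1;  out={1}∪out(1)={0,1}

Scan:
i=0 'b': node 0→0
i=1 'a': node 0→2
i=2 'c': node 2→1 ·f  ** P0@[2:2]
i=3 'b': node 1→0 ·f
i=4 'c': node 0→1  ** P0@[4:4]
i=5 'a': node 1→2 ·f
i=6 'c': node 2→1 ·f  ** P0@[6:6]
i=7 'a': node 1→2 ·f
i=8 'a': node 2→3
i=9 'a': node 3→3 ·f
i=10 'c': node 3→4  ** P0@[10:10],P1@[8:10]
i=11 'c': node 4→1 ·f  ** P0@[11:11]
i=12 'a': node 1→2 ·f
i=13 'b': node 2→0 ·f
i=14 'a': node 0→2
i=15 'a': node 2→3
i=16 'c': node 3→4  ** P0@[16:16],P1@[14:16]
i=17 'c': node 4→1 ·f  ** P0@[17:17]
i=18 'c': node 1→1 ·f  ** P0@[18:18]
i=19 'a': node 1→2 ·f
i=20 'a': node 2→3
i=21 'a': node 3→3 ·f
i=22 'c': node 3→4  ** P0@[22:22],P1@[20:22]
i=23 'a': node 4→2 ·f
i=24 'a': node 2→3
i=25 'c': node 3→4  ** P0@[25:25],P1@[23:25]
i=26 'c': node 4→1 ·f  ** P0@[26:26]

Result: [[2,0],[4,0],[6,0],[10,0],[10,1],[11,0],[16,0],[16,1],[17,0],[18,0],[22,0],[22,1],[25,0],[25,1],[26,0]]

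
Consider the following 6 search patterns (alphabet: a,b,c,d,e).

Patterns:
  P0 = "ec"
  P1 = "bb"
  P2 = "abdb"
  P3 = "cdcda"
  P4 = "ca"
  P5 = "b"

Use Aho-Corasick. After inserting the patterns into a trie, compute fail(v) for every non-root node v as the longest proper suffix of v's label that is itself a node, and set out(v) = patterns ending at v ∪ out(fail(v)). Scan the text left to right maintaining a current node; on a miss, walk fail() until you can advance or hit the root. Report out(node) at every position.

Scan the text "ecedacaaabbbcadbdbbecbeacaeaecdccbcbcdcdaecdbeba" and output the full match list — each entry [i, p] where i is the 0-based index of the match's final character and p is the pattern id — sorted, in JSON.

Build automaton:
Trie nodes:
  n0 'ε': a→5 b→3 c→9 e→1
  n1 'e': c→2
  n2 'ec': ·  [P0 ends]
  n3 'b': b→4  [P5 ends]
  n4 'bb': ·  [P1 ends]
  n5 'a': b→6
  n6 'ab': d→7
  n7 'abd': b→8
  n8 'abdb': ·  [P2 ends]
  n9 'c': a→14 d→10
  n10 'cd': c→11
  n11 'cdc': d→12
  n12 'cdcd': a→13
  n13 'cdcda': ·  [P3 ends]
  n14 'ca': ·  [P4 ends]

BFS fail/out derivation:
  n1('e'): parent n0 fail=0; on 'e' 0 → fail=0;  out ∅∪∅=∅
  n3('b'): parent n0 fail=0; on 'b' 0 → fail=0;  out {5}∪∅={5}
  n5('a'): parent n0 fail=0; on 'a' 0 → fail=0;  out ∅∪∅=∅
  n9('c'): parent n0 fail=0; on 'c' 0 → fail=0;  out ∅∪∅=∅
  n2('ec'): parent n1 fail=0; on 'c' 0 → fail=9;  out {0}∪∅={0}
  n4('bb'): parent n3 fail=0; on 'b' 0 → fail=3;  out {1}∪{5}={1,5}
  n6('ab'): parent n5 fail=0; on 'b' 0 → fail=3;  out ∅∪{5}={5}
  n10('cd'): parent n9 fail=0; on 'd' 0 → fail=0;  out ∅∪∅=∅
  n14('ca'): parent n9 fail=0; on 'a' 0 → fail=5;  out {4}∪∅={4}
  n7('abd'): parent n6 fail=3; on 'd' 3→0 → fail=0;  out ∅∪∅=∅
  n11('cdc'): parent n10 fail=0; on 'c' 0 → fail=9;  out ∅∪∅=∅
  n8('abdb'): parent n7 fail=0; on 'b' 0 → fail=3;  out {2}∪{5}={2,5}
  n12('cdcd'): parent n11 fail=9; on 'd' 9 → fail=10;  out ∅∪∅=∅
  n13('cdcda'): parent n12 fail=10; on 'a' 10→0 → fail=5;  out {3}∪∅={3}

Run:
i=0 'e': node 0→1
i=1 'c': node 1→2  emit P0@[0:1]
i=2 'e': node 2→1 ·f
i=3 'd': node 1→0 ·f
i=4 'a': node 0→5
i=5 'c': node 5→9 ·f
i=6 'a': node 9→14  emit P4@[5:6]
i=7 'a': node 14→5 ·f
i=8 'a': node 5→5 ·f
i=9 'b': node 5→6  emit P5@[9:9]
i=10 'b': node 6→4 ·f  emit P1@[9:10],P5@[10:10]
i=11 'b': node 4→4 ·f  emit P1@[10:11],P5@[11:11]
i=12 'c': node 4→9 ·f
i=13 'a': node 9→14  emit P4@[12:13]
i=14 'd': node 14→0 ·f
i=15 'b': node 0→3  emit P5@[15:15]
i=16 'd': node 3→0 ·f
i=17 'b': node 0→3  emit P5@[17:17]
i=18 'b': node 3→4  emit P1@[17:18],P5@[18:18]
i=19 'e': node 4→1 ·f
i=20 'c': node 1→2  emit P0@[19:20]
i=21 'b': node 2→3 ·f  emit P5@[21:21]
i=22 'e': node 3→1 ·f
i=23 'a': node 1→5 ·f
i=24 'c': node 5→9 ·f
i=25 'a': node 9→14  emit P4@[24:25]
i=26 'e': node 14→1 ·f
i=27 'a': node 1→5 ·f
i=28 'e': node 5→1 ·f
i=29 'c': node 1→2  emit P0@[28:29]
i=30 'd': node 2→10 ·f
i=31 'c': node 10→11
i=32 'c': node 11→9 ·f
i=33 'b': node 9→3 ·f  emit P5@[33:33]
i=34 'c': node 3→9 ·f
i=35 'b': node 9→3 ·f  emit P5@[35:35]
i=36 'c': node 3→9 ·f
i=37 'd': node 9→10
i=38 'c': node 10→11
i=39 'd': node 11→12
i=40 'a': node 12→13  emit P3@[36:40]
i=41 'e': node 13→1 ·f
i=42 'c': node 1→2  emit P0@[41:42]
i=43 'd': node 2→10 ·f
i=44 'b': node 10→3 ·f  emit P5@[44:44]
i=45 'e': node 3→1 ·f
i=46 'b': node 1→3 ·f  emit P5@[46:46]
i=47 'a': node 3→5 ·f

Matches: [[1,0],[6,4],[9,5],[10,1],[10,5],[11,1],[11,5],[13,4],[15,5],[17,5],[18,1],[18,5],[20,0],[21,5],[25,4],[29,0],[33,5],[35,5],[40,3],[42,0],[44,5],[46,5]]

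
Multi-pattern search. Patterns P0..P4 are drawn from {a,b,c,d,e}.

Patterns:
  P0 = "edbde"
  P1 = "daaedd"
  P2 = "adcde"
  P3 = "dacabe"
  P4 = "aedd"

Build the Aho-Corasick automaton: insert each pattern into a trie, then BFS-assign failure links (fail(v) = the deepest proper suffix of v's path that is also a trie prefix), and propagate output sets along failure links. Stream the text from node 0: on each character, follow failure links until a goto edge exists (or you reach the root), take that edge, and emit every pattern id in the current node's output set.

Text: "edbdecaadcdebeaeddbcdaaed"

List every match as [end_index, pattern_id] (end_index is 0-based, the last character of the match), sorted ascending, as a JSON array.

Construct AC machine:
Trie (insert patterns):
  0='ε' goto a→12 d→6 e→1
  1='e' goto d→2
  2='ed' goto b→3
  3='edb' goto d→4
  4='edbd' goto e→5
  5='edbde' goto ·  ←P0
  6='d' goto a→7
  7='da' goto a→8 c→17
  8='daa' goto e→9
  9='daae' goto d→10
  10='daaed' goto d→11
  11='daaedd' goto ·  ←P1
  12='a' goto d→13 e→21
  13='ad' goto c→14
  14='adc' goto d→15
  15='adcd' goto e→16
  16='adcde' goto ·  ←P2
  17='dac' goto a→18
  18='daca' goto b→19
  19='dacab' goto e→20
  20='dacabe' goto ·  ←P3
  21='ae' goto d→22
  22='aed' goto d→23
  23='aedd' goto ·  ←P4

Failure links (BFS by depth):
  n1('e'): parent n0 fail=0; on 'e' 0 → fail=0;  out ∅∪∅=∅
  n6('d'): parent n0 fail=0; on 'd' 0 → fail=0;  out ∅∪∅=∅
  n12('a'): parent n0 fail=0; on 'a' 0 → fail=0;  out ∅∪∅=∅
  n2('ed'): parent n1 fail=0; on 'd' 0 → fail=6;  out ∅∪∅=∅
  n7('da'): parent n6 fail=0; on 'a' 0 → fail=12;  out ∅∪∅=∅
  n13('ad'): parent n12 fail=0; on 'd' 0 → fail=6;  out ∅∪∅=∅
  n21('ae'): parent n12 fail=0; on 'e' 0 → fail=1;  out ∅∪∅=∅
  n3('edb'): parent n2 fail=6; on 'b' 6→0 → fail=0;  out ∅∪∅=∅
  n8('daa'): parent n7 fail=12; on 'a' 12→0 → fail=12;  out ∅∪∅=∅
  n14('adc'): parent n13 fail=6; on 'c' 6→0 → fail=0;  out ∅∪∅=∅
  n17('dac'): parent n7 fail=12; on 'c' 12→0 → fail=0;  out ∅∪∅=∅
  n22('aed'): parent n21 fail=1; on 'd' 1 → fail=2;  out ∅∪∅=∅
  n4('edbd'): parent n3 fail=0; on 'd' 0 → fail=6;  out ∅∪∅=∅
  n9('daae'): parent n8 fail=12; on 'e' 12 → fail=21;  out ∅∪∅=∅
  n15('adcd'): parent n14 fail=0; on 'd' 0 → fail=6;  out ∅∪∅=∅
  n18('daca'): parent n17 fail=0; on 'a' 0 → fail=12;  out ∅∪∅=∅
  n23('aedd'): parent n22 fail=2; on 'd' 2→6→0 → fail=6;  out {4}∪∅={4}
  n5('edbde'): parent n4 fail=6; on 'e' 6→0 → fail=1;  out {0}∪∅={0}
  n10('daaed'): parent n9 fail=21; on 'd' 21 → fail=22;  out ∅∪∅=∅
  n16('adcde'): parent n15 fail=6; on 'e' 6→0 → fail=1;  out {2}∪∅={2}
  n19('dacab'): parent n18 fail=12; on 'b' 12→0 → fail=0;  out ∅∪∅=∅
  n11('daaedd'): parent n10 fail=22; on 'd' 22 → fail=23;  out {1}∪{4}={1,4}
  n20('dacabe'): parent n19 fail=0; on 'e' 0 → fail=1;  out {3}∪∅={3}

Run:
[0] read 'e'  n0⇒n1
[1] read 'd'  n1⇒n2
[2] read 'b'  n2⇒n3
[3] read 'd'  n3⇒n4
[4] read 'e'  n4⇒n5  emit P0@[0:4]
[5] read 'c'  n5⇒n0 (via fail)
[6] read 'a'  n0⇒n12
[7] read 'a'  n12⇒n12 (via fail)
[8] read 'd'  n12⇒n13
[9] read 'c'  n13⇒n14
[10] read 'd'  n14⇒n15
[11] read 'e'  n15⇒n16  emit P2@[7:11]
[12] read 'b'  n16⇒n0 (via fail)
[13] read 'e'  n0⇒n1
[14] read 'a'  n1⇒n12 (via fail)
[15] read 'e'  n12⇒n21
[16] read 'd'  n21⇒n22
[17] read 'd'  n22⇒n23  emit P4@[14:17]
[18] read 'b'  n23⇒n0 (via fail)
[19] read 'c'  n0⇒n0
[20] read 'd'  n0⇒n6
[21] read 'a'  n6⇒n7
[22] read 'a'  n7⇒n8
[23] read 'e'  n8⇒n9
[24] read 'd'  n9⇒n10

Result: [[4,0],[11,2],[17,4]]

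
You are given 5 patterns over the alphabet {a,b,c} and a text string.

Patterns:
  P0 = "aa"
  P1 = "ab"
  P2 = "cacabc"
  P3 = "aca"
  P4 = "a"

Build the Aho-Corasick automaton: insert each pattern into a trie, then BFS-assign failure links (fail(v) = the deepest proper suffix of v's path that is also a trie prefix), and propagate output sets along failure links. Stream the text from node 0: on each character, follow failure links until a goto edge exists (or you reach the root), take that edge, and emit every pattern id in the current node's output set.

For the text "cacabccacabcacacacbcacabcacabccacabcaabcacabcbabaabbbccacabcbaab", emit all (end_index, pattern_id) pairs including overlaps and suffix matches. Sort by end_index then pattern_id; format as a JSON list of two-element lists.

Build automaton:
Trie nodes:
  n0 'ε': a→1 c→4
  n1 'a': a→2 b→3 c→10  [P4 ends]
  n2 'aa': ·  [P0 ends]
  n3 'ab': ·  [P1 ends]
  n4 'c': a→5
  n5 'ca': c→6
  n6 'cac': a→7
  n7 'caca': b→8
  n8 'cacab': c→9
  n9 'cacabc': ·  [P2 ends]
  n10 'ac': a→11
  n11 'aca': ·  [P3 ends]

BFS fail/out derivation:
  n1('a'): parent n0 fail=0; on 'a' 0 → fail=0;  out {4}∪∅={4}
  n4('c'): parent n0 fail=0; on 'c' 0 → fail=0;  out ∅∪∅=∅
  n2('aa'): parent n1 fail=0; on 'a' 0 → fail=1;  out {0}∪{4}={0,4}
  n3('ab'): parent n1 fail=0; on 'b' 0 → fail=0;  out {1}∪∅={1}
  n5('ca'): parent n4 fail=0; on 'a' 0 → fail=1;  out ∅∪{4}={4}
  n10('ac'): parent n1 fail=0; on 'c' 0 → fail=4;  out ∅∪∅=∅
  n6('cac'): parent n5 fail=1; on 'c' 1 → fail=10;  out ∅∪∅=∅
  n11('aca'): parent n10 fail=4; on 'a' 4 → fail=5;  out {3}∪{4}={3,4}
  n7('caca'): parent n6 fail=10; on 'a' 10 → fail=11;  out ∅∪{3,4}={3,4}
  n8('cacab'): parent n7 fail=11; on 'b' 11→5→1 → fail=3;  out ∅∪{1}={1}
  n9('cacabc'): parent n8 fail=3; on 'c' 3→0 → fail=4;  out {2}∪∅={2}

Run:
[0] read 'c'  n0⇒n4
[1] read 'a'  n4⇒n5  emit P4@[1:1]
[2] read 'c'  n5⇒n6
[3] read 'a'  n6⇒n7  emit P3@[1:3],P4@[3:3]
[4] read 'b'  n7⇒n8  emit P1@[3:4]
[5] read 'c'  n8⇒n9  emit P2@[0:5]
[6] read 'c'  n9⇒n4 (via fail)
[7] read 'a'  n4⇒n5  emit P4@[7:7]
[8] read 'c'  n5⇒n6
[9] read 'a'  n6⇒n7  emit P3@[7:9],P4@[9:9]
[10] read 'b'  n7⇒n8  emit P1@[9:10]
[11] read 'c'  n8⇒n9  emit P2@[6:11]
[12] read 'a'  n9⇒n5 (via fail)  emit P4@[12:12]
[13] read 'c'  n5⇒n6
[14] read 'a'  n6⇒n7  emit P3@[12:14],P4@[14:14]
[15] read 'c'  n7⇒n6 (via fail)
[16] read 'a'  n6⇒n7  emit P3@[14:16],P4@[16:16]
[17] read 'c'  n7⇒n6 (via fail)
[18] read 'b'  n6⇒n0 (via fail)
[19] read 'c'  n0⇒n4
[20] read 'a'  n4⇒n5  emit P4@[20:20]
[21] read 'c'  n5⇒n6
[22] read 'a'  n6⇒n7  emit P3@[20:22],P4@[22:22]
[23] read 'b'  n7⇒n8  emit P1@[22:23]
[24] read 'c'  n8⇒n9  emit P2@[19:24]
[25] read 'a'  n9⇒n5 (via fail)  emit P4@[25:25]
[26] read 'c'  n5⇒n6
[27] read 'a'  n6⇒n7  emit P3@[25:27],P4@[27:27]
[28] read 'b'  n7⇒n8  emit P1@[27:28]
[29] read 'c'  n8⇒n9  emit P2@[24:29]
[30] read 'c'  n9⇒n4 (via fail)
[31] read 'a'  n4⇒n5  emit P4@[31:31]
[32] read 'c'  n5⇒n6
[33] read 'a'  n6⇒n7  emit P3@[31:33],P4@[33:33]
[34] read 'b'  n7⇒n8  emit P1@[33:34]
[35] read 'c'  n8⇒n9  emit P2@[30:35]
[36] read 'a'  n9⇒n5 (via fail)  emit P4@[36:36]
[37] read 'a'  n5⇒n2 (via fail)  emit P0@[36:37],P4@[37:37]
[38] read 'b'  n2⇒n3 (via fail)  emit P1@[37:38]
[39] read 'c'  n3⇒n4 (via fail)
[40] read 'a'  n4⇒n5  emit P4@[40:40]
[41] read 'c'  n5⇒n6
[42] read 'a'  n6⇒n7  emit P3@[40:42],P4@[42:42]
[43] read 'b'  n7⇒n8  emit P1@[42:43]
[44] read 'c'  n8⇒n9  emit P2@[39:44]
[45] read 'b'  n9⇒n0 (via fail)
[46] read 'a'  n0⇒n1  emit P4@[46:46]
[47] read 'b'  n1⇒n3  emit P1@[46:47]
[48] read 'a'  n3⇒n1 (via fail)  emit P4@[48:48]
[49] read 'a'  n1⇒n2  emit P0@[48:49],P4@[49:49]
[50] read 'b'  n2⇒n3 (via fail)  emit P1@[49:50]
[51] read 'b'  n3⇒n0 (via fail)
[52] read 'b'  n0⇒n0
[53] read 'c'  n0⇒n4
[54] read 'c'  n4⇒n4 (via fail)
[55] read 'a'  n4⇒n5  emit P4@[55:55]
[56] read 'c'  n5⇒n6
[57] read 'a'  n6⇒n7  emit P3@[55:57],P4@[57:57]
[58] read 'b'  n7⇒n8  emit P1@[57:58]
[59] read 'c'  n8⇒n9  emit P2@[54:59]
[60] read 'b'  n9⇒n0 (via fail)
[61] read 'a'  n0⇒n1  emit P4@[61:61]
[62] read 'a'  n1⇒n2  emit P0@[61:62],P4@[62:62]
[63] read 'b'  n2⇒n3 (via fail)  emit P1@[62:63]

All matches (sorted): [[1,4],[3,3],[3,4],[4,1],[5,2],[7,4],[9,3],[9,4],[10,1],[11,2],[12,4],[14,3],[14,4],[16,3],[16,4],[20,4],[22,3],[22,4],[23,1],[24,2],[25,4],[27,3],[27,4],[28,1],[29,2],[31,4],[33,3],[33,4],[34,1],[35,2],[36,4],[37,0],[37,4],[38,1],[40,4],[42,3],[42,4],[43,1],[44,2],[46,4],[47,1],[48,4],[49,0],[49,4],[50,1],[55,4],[57,3],[57,4],[58,1],[59,2],[61,4],[62,0],[62,4],[63,1]]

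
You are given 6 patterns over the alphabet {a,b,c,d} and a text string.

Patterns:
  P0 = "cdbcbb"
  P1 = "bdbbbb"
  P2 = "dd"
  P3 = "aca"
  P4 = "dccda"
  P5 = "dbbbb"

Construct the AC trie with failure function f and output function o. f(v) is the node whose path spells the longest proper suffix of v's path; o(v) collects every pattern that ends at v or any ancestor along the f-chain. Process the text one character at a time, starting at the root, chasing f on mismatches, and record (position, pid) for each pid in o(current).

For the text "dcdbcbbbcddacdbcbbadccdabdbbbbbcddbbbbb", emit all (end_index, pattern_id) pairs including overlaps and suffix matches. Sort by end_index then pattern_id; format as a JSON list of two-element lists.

Build automaton:
Trie (insert patterns):
  0='ε' goto a→15 b→7 c→1 d→13
  1='c' goto d→2
  2='cd' goto b→3
  3='cdb' goto c→4
  4='cdbc' goto b→5
  5='cdbcb' goto b→6
  6='cdbcbb' goto ·  ←P0
  7='b' goto d→8
  8='bd' goto b→9
  9='bdb' goto b→10
  10='bdbb' goto b→11
  11='bdbbb' goto b→12
  12='bdbbbb' goto ·  ←P1
  13='d' goto b→22 c→18 d→14
  14='dd' goto ·  ←P2
  15='a' goto c→16
  16='ac' goto a→17
  17='aca' goto ·  ←P3
  18='dc' goto c→19
  19='dcc' goto d→20
  20='dccd' goto a→21
  21='dccda' goto ·  ←P4
  22='db' goto b→23
  23='dbb' goto b→24
  24='dbbb' goto b→25
  25='dbbbb' goto ·  ←P5

BFS fail/out derivation:
  n1('c'): parent n0 fail=0; on 'c' 0 → fail=0;  out ∅∪∅=∅
  n7('b'): parent n0 fail=0; on 'b' 0 → fail=0;  out ∅∪∅=∅
  n13('d'): parent n0 fail=0; on 'd' 0 → fail=0;  out ∅∪∅=∅
  n15('a'): parent n0 fail=0; on 'a' 0 → fail=0;  out ∅∪∅=∅
  n2('cd'): parent n1 fail=0; on 'd' 0 → fail=13;  out ∅∪∅=∅
  n8('bd'): parent n7 fail=0; on 'd' 0 → fail=13;  out ∅∪∅=∅
  n14('dd'): parent n13 fail=0; on 'd' 0 → fail=13;  out {2}∪∅={2}
  n16('ac'): parent n15 fail=0; on 'c' 0 → fail=1;  out ∅∪∅=∅
  n18('dc'): parent n13 fail=0; on 'c' 0 → fail=1;  out ∅∪∅=∅
  n22('db'): parent n13 fail=0; on 'b' 0 → fail=7;  out ∅∪∅=∅
  n3('cdb'): parent n2 fail=13; on 'b' 13 → fail=22;  out ∅∪∅=∅
  n9('bdb'): parent n8 fail=13; on 'b' 13 → fail=22;  out ∅∪∅=∅
  n17('aca'): parent n16 fail=1; on 'a' 1→0 → fail=15;  out {3}∪∅={3}
  n19('dcc'): parent n18 fail=1; on 'c' 1→0 → fail=1;  out ∅∪∅=∅
  n23('dbb'): parent n22 fail=7; on 'b' 7→0 → fail=7;  out ∅∪∅=∅
  n4('cdbc'): parent n3 fail=22; on 'c' 22→7→0 → fail=1;  out ∅∪∅=∅
  n10('bdbb'): parent n9 fail=22; on 'b' 22 → fail=23;  out ∅∪∅=∅
  n20('dccd'): parent n19 fail=1; on 'd' 1 → fail=2;  out ∅∪∅=∅
  n24('dbbb'): parent n23 fail=7; on 'b' 7→0 → fail=7;  out ∅∪∅=∅
  n5('cdbcb'): parent n4 fail=1; on 'b' 1→0 → fail=7;  out ∅∪∅=∅
  n11('bdbbb'): parent n10 fail=23; on 'b' 23 → fail=24;  out ∅∪∅=∅
  n21('dccda'): parent n20 fail=2; on 'a' 2→13→0 → fail=15;  out {4}∪∅={4}
  n25('dbbbb'): parent n24 fail=7; on 'b' 7→0 → fail=7;  out {5}∪∅={5}
  n6('cdbcbb'): parent n5 fail=7; on 'b' 7→0 → fail=7;  out {0}∪∅={0}
  n12('bdbbbb'): parent n11 fail=24; on 'b' 24 → fail=25;  out {1}∪{5}={1,5}

Run:
[0] read 'd'  n0⇒n13
[1] read 'c'  n13⇒n18
[2] read 'd'  n18⇒n2 (fail-walked)
[3] read 'b'  n2⇒n3
[4] read 'c'  n3⇒n4
[5] read 'b'  n4⇒n5
[6] read 'b'  n5⇒n6  emit P0@[1:6]
[7] read 'b'  n6⇒n7 (fail-walked)
[8] read 'c'  n7⇒n1 (fail-walked)
[9] read 'd'  n1⇒n2
[10] read 'd'  n2⇒n14 (fail-walked)  emit P2@[9:10]
[11] read 'a'  n14⇒n15 (fail-walked)
[12] read 'c'  n15⇒n16
[13] read 'd'  n16⇒n2 (fail-walked)
[14] read 'b'  n2⇒n3
[15] read 'c'  n3⇒n4
[16] read 'b'  n4⇒n5
[17] read 'b'  n5⇒n6  emit P0@[12:17]
[18] read 'a'  n6⇒n15 (fail-walked)
[19] read 'd'  n15⇒n13 (fail-walked)
[20] read 'c'  n13⇒n18
[21] read 'c'  n18⇒n19
[22] read 'd'  n19⇒n20
[23] read 'a'  n20⇒n21  emit P4@[19:23]
[24] read 'b'  n21⇒n7 (fail-walked)
[25] read 'd'  n7⇒n8
[26] read 'b'  n8⇒n9
[27] read 'b'  n9⇒n10
[28] read 'b'  n10⇒n11
[29] read 'b'  n11⇒n12  emit P1@[24:29],P5@[25:29]
[30] read 'b'  n12⇒n7 (fail-walked)
[31] read 'c'  n7⇒n1 (fail-walked)
[32] read 'd'  n1⇒n2
[33] read 'd'  n2⇒n14 (fail-walked)  emit P2@[32:33]
[34] read 'b'  n14⇒n22 (fail-walked)
[35] read 'b'  n22⇒n23
[36] read 'b'  n23⇒n24
[37] read 'b'  n24⇒n25  emit P5@[33:37]
[38] read 'b'  n25⇒n7 (fail-walked)

Matches: [[6,0],[10,2],[17,0],[23,4],[29,1],[29,5],[33,2],[37,5]]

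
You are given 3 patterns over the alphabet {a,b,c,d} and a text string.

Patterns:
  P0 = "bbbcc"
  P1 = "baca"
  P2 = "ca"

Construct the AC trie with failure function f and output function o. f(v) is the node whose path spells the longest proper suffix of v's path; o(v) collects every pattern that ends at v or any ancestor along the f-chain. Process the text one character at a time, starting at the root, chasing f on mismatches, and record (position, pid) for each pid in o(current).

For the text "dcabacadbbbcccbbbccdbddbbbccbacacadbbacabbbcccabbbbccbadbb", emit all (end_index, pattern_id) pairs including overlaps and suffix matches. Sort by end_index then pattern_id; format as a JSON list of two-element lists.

Construct AC machine:
Trie nodes:
  n0 'ε': b→1 c→9
  n1 'b': a→6 b→2
  n2 'bb': b→3
  n3 'bbb': c→4
  n4 'bbbc': c→5
  n5 'bbbcc': ·  [P0 ends]
  n6 'ba': c→7
  n7 'bac': a→8
  n8 'baca': ·  [P1 ends]
  n9 'c': a→10
  n10 'ca': ·  [P2 ends]

BFS fail/out derivation:
  fail(1) 'b': from fail(0)=0 chase 'b': 0 ⇒ 0;  out=∅∪out(0)=∅
  fail(9) 'c': from fail(0)=0 chase 'c': 0 ⇒ 0;  out=∅∪out(0)=∅
  fail(2) 'bb': from fail(1)=0 chase 'b': 0 ⇒ 1;  out=∅∪out(1)=∅
  fail(6) 'ba': from fail(1)=0 chase 'a': 0 ⇒ 0;  out=∅∪out(0)=∅
  fail(10) 'ca': from fail(9)=0 chase 'a': 0 ⇒ 0;  out={2}∪out(0)={2}
  fail(3) 'bbb': from fail(2)=1 chase 'b': 1 ⇒ 2;  out=∅∪out(2)=∅
  fail(7) 'bac': from fail(6)=0 chase 'c': 0 ⇒ 9;  out=∅∪out(9)=∅
  fail(4) 'bbbc': from fail(3)=2 chase 'c': 2→1→0 ⇒ 9;  out=∅∪out(9)=∅
  fail(8) 'baca': from fail(7)=9 chase 'a': 9 ⇒ 10;  out={1}∪out(10)={1,2}
  fail(5) 'bbbcc': from fail(4)=9 chase 'c': 9→0 ⇒ 9;  out={0}∪out(9)={0}

Run:
i=0 'd': node 0→0
i=1 'c': node 0→9
i=2 'a': node 9→10  ** P2@[1:2]
i=3 'b': node 10→1 ·f
i=4 'a': node 1→6
i=5 'c': node 6→7
i=6 'a': node 7→8  ** P1@[3:6],P2@[5:6]
i=7 'd': node 8→0 ·f
i=8 'b': node 0→1
i=9 'b': node 1→2
i=10 'b': node 2→3
i=11 'c': node 3→4
i=12 'c': node 4→5  ** P0@[8:12]
i=13 'c': node 5→9 ·f
i=14 'b': node 9→1 ·f
i=15 'b': node 1→2
i=16 'b': node 2→3
i=17 'c': node 3→4
i=18 'c': node 4→5  ** P0@[14:18]
i=19 'd': node 5→0 ·f
i=20 'b': node 0→1
i=21 'd': node 1→0 ·f
i=22 'd': node 0→0
i=23 'b': node 0→1
i=24 'b': node 1→2
i=25 'b': node 2→3
i=26 'c': node 3→4
i=27 'c': node 4→5  ** P0@[23:27]
i=28 'b': node 5→1 ·f
i=29 'a': node 1→6
i=30 'c': node 6→7
i=31 'a': node 7→8  ** P1@[28:31],P2@[30:31]
i=32 'c': node 8→9 ·f
i=33 'a': node 9→10  ** P2@[32:33]
i=34 'd': node 10→0 ·f
i=35 'b': node 0→1
i=36 'b': node 1→2
i=37 'a': node 2→6 ·f
i=38 'c': node 6→7
i=39 'a': node 7→8  ** P1@[36:39],P2@[38:39]
i=40 'b': node 8→1 ·f
i=41 'b': node 1→2
i=42 'b': node 2→3
i=43 'c': node 3→4
i=44 'c': node 4→5  ** P0@[40:44]
i=45 'c': node 5→9 ·f
i=46 'a': node 9→10  ** P2@[45:46]
i=47 'b': node 10→1 ·f
i=48 'b': node 1→2
i=49 'b': node 2→3
i=50 'b': node 3→3 ·f
i=51 'c': node 3→4
i=52 'c': node 4→5  ** P0@[48:52]
i=53 'b': node 5→1 ·f
i=54 'a': node 1→6
i=55 'd': node 6→0 ·f
i=56 'b': node 0→1
i=57 'b': node 1→2

Result: [[2,2],[6,1],[6,2],[12,0],[18,0],[27,0],[31,1],[31,2],[33,2],[39,1],[39,2],[44,0],[46,2],[52,0]]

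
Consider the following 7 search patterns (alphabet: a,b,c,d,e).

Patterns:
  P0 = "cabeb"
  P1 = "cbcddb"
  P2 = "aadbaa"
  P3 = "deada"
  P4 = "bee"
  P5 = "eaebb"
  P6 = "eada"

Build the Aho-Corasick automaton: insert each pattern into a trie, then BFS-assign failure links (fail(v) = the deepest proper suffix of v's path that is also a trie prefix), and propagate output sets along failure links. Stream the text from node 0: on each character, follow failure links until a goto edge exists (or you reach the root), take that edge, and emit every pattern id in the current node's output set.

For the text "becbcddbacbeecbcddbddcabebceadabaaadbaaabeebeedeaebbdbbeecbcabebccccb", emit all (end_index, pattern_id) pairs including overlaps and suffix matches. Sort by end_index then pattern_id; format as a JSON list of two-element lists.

Build:
Trie nodes:
  n0 'ε': a→11 b→22 c→1 d→17 e→25
  n1 'c': a→2 b→6
  n2 'ca': b→3
  n3 'cab': e→4
  n4 'cabe': b→5
  n5 'cabeb': ·  ←P0
  n6 'cb': c→7
  n7 'cbc': d→8
  n8 'cbcd': d→9
  n9 'cbcdd': b→10
  n10 'cbcddb': ·  ←P1
  n11 'a': a→12
  n12 'aa': d→13
  n13 'aad': b→14
  n14 'aadb': a→15
  n15 'aadba': a→16
  n16 'aadbaa': ·  ←P2
  n17 'd': e→18
  n18 'de': a→19
  n19 'dea': d→20
  n20 'dead': a→21
  n21 'deada': ·  ←P3
  n22 'b': e→23
  n23 'be': e→24
  n24 'bee': ·  ←P4
  n25 'e': a→26
  n26 'ea': d→30 e→27
  n27 'eae': b→28
  n28 'eaeb': b→29
  n29 'eaebb': ·  ←P5
  n30 'ead': a→31
  n31 'eada': ·  ←P6

BFS fail/out derivation:
  n1('c'): parent n0 fail=0; on 'c' 0 → fail=0;  out ∅∪∅=∅
  n11('a'): parent n0 fail=0; on 'a' 0 → fail=0;  out ∅∪∅=∅
  n17('d'): parent n0 fail=0; on 'd' 0 → fail=0;  out ∅∪∅=∅
  n22('b'): parent n0 fail=0; on 'b' 0 → fail=0;  out ∅∪∅=∅
  n25('e'): parent n0 fail=0; on 'e' 0 → fail=0;  out ∅∪∅=∅
  n2('ca'): parent n1 fail=0; on 'a' 0 → fail=11;  out ∅∪∅=∅
  n6('cb'): parent n1 fail=0; on 'b' 0 → fail=22;  out ∅∪∅=∅
  n12('aa'): parent n11 fail=0; on 'a' 0 → fail=11;  out ∅∪∅=∅
  n18('de'): parent n17 fail=0; on 'e' 0 → fail=25;  out ∅∪∅=∅
  n23('be'): parent n22 fail=0; on 'e' 0 → fail=25;  out ∅∪∅=∅
  n26('ea'): parent n25 fail=0; on 'a' 0 → fail=11;  out ∅∪∅=∅
  n3('cab'): parent n2 fail=11; on 'b' 11→0 → fail=22;  out ∅∪∅=∅
  n7('cbc'): parent n6 fail=22; on 'c' 22→0 → fail=1;  out ∅∪∅=∅
  n13('aad'): parent n12 fail=11; on 'd' 11→0 → fail=17;  out ∅∪∅=∅
  n19('dea'): parent n18 fail=25; on 'a' 25 → fail=26;  out ∅∪∅=∅
  n24('bee'): parent n23 fail=25; on 'e' 25→0 → fail=25;  out {4}∪∅={4}
  n27('eae'): parent n26 fail=11; on 'e' 11→0 → fail=25;  out ∅∪∅=∅
  n30('ead'): parent n26 fail=11; on 'd' 11→0 → fail=17;  out ∅∪∅=∅
  n4('cabe'): parent n3 fail=22; on 'e' 22 → fail=23;  out ∅∪∅=∅
  n8('cbcd'): parent n7 fail=1; on 'd' 1→0 → fail=17;  out ∅∪∅=∅
  n14('aadb'): parent n13 fail=17; on 'b' 17→0 → fail=22;  out ∅∪∅=∅
  n20('dead'): parent n19 fail=26; on 'd' 26 → fail=30;  out ∅∪∅=∅
  n28('eaeb'): parent n27 fail=25; on 'b' 25→0 → fail=22;  out ∅∪∅=∅
  n31('eada'): parent n30 fail=17; on 'a' 17→0 → fail=11;  out {6}∪∅={6}
  n5('cabeb'): parent n4 fail=23; on 'b' 23→25→0 → fail=22;  out {0}∪∅={0}
  n9('cbcdd'): parent n8 fail=17; on 'd' 17→0 → fail=17;  out ∅∪∅=∅
  n15('aadba'): parent n14 fail=22; on 'a' 22→0 → fail=11;  out ∅∪∅=∅
  n21('deada'): parent n20 fail=30; on 'a' 30 → fail=31;  out {3}∪{6}={3,6}
  n29('eaebb'): parent n28 fail=22; on 'b' 22→0 → fail=22;  out {5}∪∅={5}
  n10('cbcddb'): parent n9 fail=17; on 'b' 17→0 → fail=22;  out {1}∪∅={1}
  n16('aadbaa'): parent n15 fail=11; on 'a' 11 → fail=12;  out {2}∪∅={2}

Run:
[0] read 'b'  n0⇒n22
[1] read 'e'  n22⇒n23
[2] read 'c'  n23⇒n1 (fail-walked)
[3] read 'b'  n1⇒n6
[4] read 'c'  n6⇒n7
[5] read 'd'  n7⇒n8
[6] read 'd'  n8⇒n9
[7] read 'b'  n9⇒n10  emit P1@[2:7]
[8] read 'a'  n10⇒n11 (fail-walked)
[9] read 'c'  n11⇒n1 (fail-walked)
[10] read 'b'  n1⇒n6
[11] read 'e'  n6⇒n23 (fail-walked)
[12] read 'e'  n23⇒n24  emit P4@[10:12]
[13] read 'c'  n24⇒n1 (fail-walked)
[14] read 'b'  n1⇒n6
[15] read 'c'  n6⇒n7
[16] read 'd'  n7⇒n8
[17] read 'd'  n8⇒n9
[18] read 'b'  n9⇒n10  emit P1@[13:18]
[19] read 'd'  n10⇒n17 (fail-walked)
[20] read 'd'  n17⇒n17 (fail-walked)
[21] read 'c'  n17⇒n1 (fail-walked)
[22] read 'a'  n1⇒n2
[23] read 'b'  n2⇒n3
[24] read 'e'  n3⇒n4
[25] read 'b'  n4⇒n5  emit P0@[21:25]
[26] read 'c'  n5⇒n1 (fail-walked)
[27] read 'e'  n1⇒n25 (fail-walked)
[28] read 'a'  n25⇒n26
[29] read 'd'  n26⇒n30
[30] read 'a'  n30⇒n31  emit P6@[27:30]
[31] read 'b'  n31⇒n22 (fail-walked)
[32] read 'a'  n22⇒n11 (fail-walked)
[33] read 'a'  n11⇒n12
[34] read 'a'  n12⇒n12 (fail-walked)
[35] read 'd'  n12⇒n13
[36] read 'b'  n13⇒n14
[37] read 'a'  n14⇒n15
[38] read 'a'  n15⇒n16  emit P2@[33:38]
[39] read 'a'  n16⇒n12 (fail-walked)
[40] read 'b'  n12⇒n22 (fail-walked)
[41] read 'e'  n22⇒n23
[42] read 'e'  n23⇒n24  emit P4@[40:42]
[43] read 'b'  n24⇒n22 (fail-walked)
[44] read 'e'  n22⇒n23
[45] read 'e'  n23⇒n24  emit P4@[43:45]
[46] read 'd'  n24⇒n17 (fail-walked)
[47] read 'e'  n17⇒n18
[48] read 'a'  n18⇒n19
[49] read 'e'  n19⇒n27 (fail-walked)
[50] read 'b'  n27⇒n28
[51] read 'b'  n28⇒n29  emit P5@[47:51]
[52] read 'd'  n29⇒n17 (fail-walked)
[53] read 'b'  n17⇒n22 (fail-walked)
[54] read 'b'  n22⇒n22 (fail-walked)
[55] read 'e'  n22⇒n23
[56] read 'e'  n23⇒n24  emit P4@[54:56]
[57] read 'c'  n24⇒n1 (fail-walked)
[58] read 'b'  n1⇒n6
[59] read 'c'  n6⇒n7
[60] read 'a'  n7⇒n2 (fail-walked)
[61] read 'b'  n2⇒n3
[62] read 'e'  n3⇒n4
[63] read 'b'  n4⇒n5  emit P0@[59:63]
[64] read 'c'  n5⇒n1 (fail-walked)
[65] read 'c'  n1⇒n1 (fail-walked)
[66] read 'c'  n1⇒n1 (fail-walked)
[67] read 'c'  n1⇒n1 (fail-walked)
[68] read 'b'  n1⇒n6

Result: [[7,1],[12,4],[18,1],[25,0],[30,6],[38,2],[42,4],[45,4],[51,5],[56,4],[63,0]]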